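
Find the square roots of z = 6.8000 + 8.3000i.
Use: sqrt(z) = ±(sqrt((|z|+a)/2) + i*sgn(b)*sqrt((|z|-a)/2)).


|z| = sqrt(46.24+68.89) = 10.7299
sqrt((|z|+a)/2) = sqrt((10.7299+6.8)/2) = sqrt(8.7649) = 2.9606
sqrt((|z|-a)/2) = sqrt((10.7299-6.8)/2) = sqrt(1.9649) = 1.4018

±(2.9606 + 1.4018i) i.e. 2.9606 + 1.4018i and -2.9606 - 1.4018i


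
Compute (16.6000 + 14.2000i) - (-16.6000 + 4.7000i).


Real: 16.6 + 16.6 = 33.2
Imag: 14.2 - 4.7 = 9.5

33.2000 + 9.5000i


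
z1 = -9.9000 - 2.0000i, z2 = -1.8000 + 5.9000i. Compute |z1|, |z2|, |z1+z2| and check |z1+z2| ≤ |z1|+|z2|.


|z1| = sqrt((-9.9)^2 + (-2)^2) = sqrt(102.01) = 10.1000
|z2| = sqrt((-1.8)^2 + 5.9^2) = sqrt(38.05) = 6.1685
z1+z2 = -11.7000 + 3.9000i
|z1+z2| = sqrt(152.1) = 12.3329
|z1|+|z2| = 10.1000 + 6.1685 = 16.2685

|z1+z2| = 12.3329 ≤ |z1|+|z2| = 16.2685 (verified)


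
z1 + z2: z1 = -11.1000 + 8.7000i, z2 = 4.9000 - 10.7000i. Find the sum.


Real: -11.1 + 4.9 = -6.2
Imag: 8.7 - 10.7 = -2

-6.2000 - 2.0000i


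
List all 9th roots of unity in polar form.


The 9th roots of unity are cis(360k/9°) for k=0..8
Angle step = 360/9 = 40°
Primitive root: cis(40°)
Primitive root = 0.7660 + 0.6428i

9 roots at angles: 0°, 40°, 80°, 120°, 160°, 200°, 240°, 280°, 320°


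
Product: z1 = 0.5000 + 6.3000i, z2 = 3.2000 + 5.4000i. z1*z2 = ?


Real = 0.5*3.2 - 6.3*5.4 = 1.6 - 34.02 = -32.42
Imag = 0.5*5.4 + 3.2*6.3 = 2.7 + 20.16 = 22.86

-32.4200 + 22.8600i


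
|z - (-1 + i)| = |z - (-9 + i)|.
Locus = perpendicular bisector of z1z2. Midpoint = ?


Equal distances means the locus is the perpendicular bisector of z1 and z2.
Midpoint = ((-1+(-9))/2, (1+1)/2) = (-5.0000, 1.0000)

Perpendicular bisector through (-5.0000, 1.0000)


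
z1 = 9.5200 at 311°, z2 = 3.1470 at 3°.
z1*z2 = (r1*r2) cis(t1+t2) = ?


r = 9.5200 * 3.1470 = 29.9594
theta = 311° + 3° = 314° = 314° (mod 360)

29.9594 cis(314°)


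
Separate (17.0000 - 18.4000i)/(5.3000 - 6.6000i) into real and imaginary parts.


Multiply by conjugate: (17.0000 - 18.4000i)(5.3000 + 6.6000i) / (5.3^2 + (-6.6)^2)
Numerator real = 17*5.3 - (18.4)*(-6.6) = 211.54
Numerator imag = -18.4*5.3 - 17*(-6.6) = 14.68
Denominator = 71.65
Re(z) = 211.54/71.65 = 2.9524
Im(z) = 14.68/71.65 = 0.2049

Re(z) = 2.9524, Im(z) = 0.2049


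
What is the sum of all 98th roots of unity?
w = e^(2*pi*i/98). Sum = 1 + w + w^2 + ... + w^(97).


The sum of all 98th roots of unity is 0.
Geometric series: (1 - w^98)/(1 - w) = (1-1)/(1-w) = 0 since w^98 = 1, w ≠ 1.
Alternatively: coefficient of z^97 in z^98 - 1 is 0.

0


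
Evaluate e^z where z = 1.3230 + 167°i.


e^1.3230 = 3.75467
cos(167°) = -0.97437
sin(167°) = 0.22495
Real = 3.75467*(-0.97437) = -3.6584
Imag = 3.75467*0.22495 = 0.8446

-3.6584 + 0.8446i


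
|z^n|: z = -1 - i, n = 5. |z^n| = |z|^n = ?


|z| = sqrt(1+1) = sqrt(2) = 1.4142
|z^5| = |z|^5 = (sqrt(2))^5 = 2^2 * sqrt(2) = 4*sqrt(2)

|z^5| = 4*sqrt(2) ≈ 5.6569


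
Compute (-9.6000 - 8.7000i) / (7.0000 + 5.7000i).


Conjugate of z2 = 7.0000 - 5.7000i
Numerator: (-9.6000 - 8.7000i)(7.0000 - 5.7000i) = -116.7900 - 6.1800i
Denominator: 7^2 + 5.7^2 = 81.49
Result = (-116.7900 - 6.1800i)/81.49

-1.4332 - 0.0758i


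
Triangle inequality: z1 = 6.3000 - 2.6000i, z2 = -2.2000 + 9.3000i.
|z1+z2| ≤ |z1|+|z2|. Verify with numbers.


|z1| = sqrt(6.3^2 + (-2.6)^2) = sqrt(46.45) = 6.8154
|z2| = sqrt((-2.2)^2 + 9.3^2) = sqrt(91.33) = 9.5567
z1+z2 = 4.1000 + 6.7000i
|z1+z2| = sqrt(61.7) = 7.8549
|z1|+|z2| = 6.8154 + 9.5567 = 16.3721

|z1+z2| = 7.8549 ≤ |z1|+|z2| = 16.3721 (verified)


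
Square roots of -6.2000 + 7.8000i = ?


|z| = sqrt(38.44+60.84) = 9.9639
sqrt((|z|+a)/2) = sqrt((9.9639+(-6.2))/2) = sqrt(1.8820) = 1.3718
sqrt((|z|-a)/2) = sqrt((9.9639-(-6.2))/2) = sqrt(8.0820) = 2.8429

±(1.3718 + 2.8429i) i.e. 1.3718 + 2.8429i and -1.3718 - 2.8429i


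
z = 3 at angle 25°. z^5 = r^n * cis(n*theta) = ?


r^5 = 3^5 = 243
n*theta = 5*25° = 125° = 125° (mod 360)
a = 243*cos(125°) = -139.3791
b = 243*sin(125°) = 199.0539

243 cis(125°) = -139.3791 + 199.0539i


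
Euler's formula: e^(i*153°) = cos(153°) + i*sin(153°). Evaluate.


cos(153°) = -0.8910
sin(153°) = 0.4540

e^(i*153°) = -0.8910 + 0.4540i


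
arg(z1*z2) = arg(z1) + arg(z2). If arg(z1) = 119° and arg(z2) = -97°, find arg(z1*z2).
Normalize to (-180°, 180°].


arg(z1*z2) = 119° - 97° = 22°
Normalized to (-180°, 180°]: 22°

22°


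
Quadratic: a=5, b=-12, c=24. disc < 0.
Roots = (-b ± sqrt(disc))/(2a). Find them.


disc = (-12)^2 - 4*5*24 = 144 - 480 = -336
sqrt(|disc|) = sqrt(336) = 18.3303
Real part = 12/(2*5) = 1.2000
Imag part = 18.3303/(2*5) = 1.8330

1.2000 ± 1.8330i


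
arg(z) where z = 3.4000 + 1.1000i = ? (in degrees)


Re = 3.4, Im = 1.1
arg = atan2(1.1, 3.4) = 17.9279 degrees

arg(z) = 17.9279 degrees


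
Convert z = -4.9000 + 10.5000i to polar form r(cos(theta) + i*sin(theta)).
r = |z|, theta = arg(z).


r = sqrt(24.01+110.25) = sqrt(134.26) = 11.5871
theta = atan2(10.5, -4.9) = 115.0169 degrees

r = 11.5871, theta = 115.0169 degrees


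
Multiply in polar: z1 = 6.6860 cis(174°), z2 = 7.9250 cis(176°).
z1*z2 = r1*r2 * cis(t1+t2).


r = 6.6860 * 7.9250 = 52.9866
theta = 174° + 176° = 350° = 350° (mod 360)

52.9866 cis(350°)


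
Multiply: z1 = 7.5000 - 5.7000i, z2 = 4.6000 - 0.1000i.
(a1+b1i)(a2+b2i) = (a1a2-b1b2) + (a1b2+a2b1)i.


Real = 7.5*4.6 - (-5.7)*(-0.1) = 34.5 - 0.57 = 33.93
Imag = 7.5*(-0.1) + 4.6*(-5.7) = -0.75 - (26.22) = -26.97

33.9300 - 26.9700i


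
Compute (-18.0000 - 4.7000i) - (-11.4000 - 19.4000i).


Real: -18 + 11.4 = -6.6
Imag: -4.7 + 19.4 = 14.7

-6.6000 + 14.7000i


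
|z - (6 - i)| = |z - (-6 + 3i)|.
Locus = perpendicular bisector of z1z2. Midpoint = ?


Equal distances means the locus is the perpendicular bisector of z1 and z2.
Midpoint = ((6+(-6))/2, (-1+3)/2) = (0, 1.0000)

Perpendicular bisector through (0, 1.0000)


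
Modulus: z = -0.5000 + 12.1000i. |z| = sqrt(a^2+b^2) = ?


|z| = sqrt((-0.5)^2 + 12.1^2) = sqrt(0.25 + 146.41) = sqrt(146.66) = 12.1103

|z| = 12.1103


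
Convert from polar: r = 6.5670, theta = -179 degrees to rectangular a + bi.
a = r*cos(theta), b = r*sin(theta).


a = 6.5670*cos(-179°) = 6.5670*(-0.99985) = -6.5660
b = 6.5670*sin(-179°) = 6.5670*(-0.01745) = -0.1146

-6.5660 - 0.1146i


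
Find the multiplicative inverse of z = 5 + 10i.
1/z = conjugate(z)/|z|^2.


|z|^2 = 25+100 = 125
1/z = (5 - 10i)/125

1/z = 0.0400 - 0.0800i


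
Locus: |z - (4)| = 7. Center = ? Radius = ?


|z - z0| = r is a circle with center z0 and radius r.
Center = (4, 0), radius = 7

Circle with center (4, 0) and radius 7


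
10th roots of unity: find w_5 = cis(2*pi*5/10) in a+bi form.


Angle = 360*5/10 = 180°
a = cos(180°) = -1.0000
b = sin(180°) = 0

-1.0000 + 0i


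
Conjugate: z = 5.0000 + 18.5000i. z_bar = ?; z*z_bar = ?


z_bar = 5.0000 - 18.5000i
z*z_bar = 5^2 + 18.5^2 = 25 + 342.25 = 367.25

z_bar = 5.0000 - 18.5000i, z*z_bar = 367.25


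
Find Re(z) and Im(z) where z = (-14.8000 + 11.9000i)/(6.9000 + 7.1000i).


Multiply by conjugate: (-14.8000 + 11.9000i)(6.9000 - 7.1000i) / (6.9^2 + 7.1^2)
Numerator real = -14.8*6.9 + 11.9*7.1 = -17.63
Numerator imag = 11.9*6.9 - (-14.8)*7.1 = 187.19
Denominator = 98.02
Re(z) = -17.63/98.02 = -0.1799
Im(z) = 187.19/98.02 = 1.9097

Re(z) = -0.1799, Im(z) = 1.9097


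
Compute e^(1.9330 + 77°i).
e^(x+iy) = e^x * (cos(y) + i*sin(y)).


e^1.9330 = 6.9102
cos(77°) = 0.224951
sin(77°) = 0.97437
Real = 6.9102*0.224951 = 1.5545
Imag = 6.9102*0.97437 = 6.7331

1.5545 + 6.7331i


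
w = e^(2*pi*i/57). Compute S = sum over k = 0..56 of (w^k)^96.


The roots are w_k = w^k with w = e^(2*pi*i/57), and (w^k)^96 = (w^96)^k.
So S = 1 + u + u^2 + ... + u^(56) with u = w^96.
96 = 1*57 + 39, so 96 is not a multiple of 57: u = (w^57)^1 * w^39 = w^39 ≠ 1 (w is a primitive 57th root), while u^57 = (w^57)^96 = 1.
Geometric series: S = (1 - u^57)/(1 - u) = (1 - 1)/(1 - u) = 0

S = 0


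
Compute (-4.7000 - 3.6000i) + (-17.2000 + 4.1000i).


Real: -4.7 - 17.2 = -21.9
Imag: -3.6 + 4.1 = 0.5

-21.9000 + 0.5000i


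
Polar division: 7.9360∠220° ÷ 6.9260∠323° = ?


r = 7.9360 / 6.9260 = 1.1458
theta = 220° - 323° = -103° = 257° (mod 360)

1.1458 cis(257°)


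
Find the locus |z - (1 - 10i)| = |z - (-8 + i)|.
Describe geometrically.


Equal distances means the locus is the perpendicular bisector of z1 and z2.
Midpoint = ((1+(-8))/2, (-10+1)/2) = (-3.5000, -4.5000)

Perpendicular bisector through (-3.5000, -4.5000)


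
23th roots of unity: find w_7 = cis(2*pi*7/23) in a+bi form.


Angle = 360*7/23 = 109.5652°
a = cos(109.5652°) = -0.3349
b = sin(109.5652°) = 0.9423

-0.3349 + 0.9423i


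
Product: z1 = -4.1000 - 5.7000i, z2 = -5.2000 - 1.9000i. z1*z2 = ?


Real = -4.1*(-5.2) - (-5.7)*(-1.9) = 21.32 - 10.83 = 10.49
Imag = -4.1*(-1.9) - (5.2)*(-5.7) = 7.79 + 29.64 = 37.43

10.4900 + 37.4300i


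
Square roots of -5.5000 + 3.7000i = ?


|z| = sqrt(30.25+13.69) = 6.6287
sqrt((|z|+a)/2) = sqrt((6.6287+(-5.5))/2) = sqrt(0.5644) = 0.7512
sqrt((|z|-a)/2) = sqrt((6.6287-(-5.5))/2) = sqrt(6.0644) = 2.4626

±(0.7512 + 2.4626i) i.e. 0.7512 + 2.4626i and -0.7512 - 2.4626i


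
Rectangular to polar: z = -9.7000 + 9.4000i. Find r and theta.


r = sqrt(94.09+88.36) = sqrt(182.45) = 13.5074
theta = atan2(9.4, -9.7) = 135.8999 degrees

r = 13.5074, theta = 135.8999 degrees


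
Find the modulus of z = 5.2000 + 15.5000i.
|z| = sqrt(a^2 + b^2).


|z| = sqrt(5.2^2 + 15.5^2) = sqrt(27.04 + 240.25) = sqrt(267.29) = 16.3490

|z| = 16.3490


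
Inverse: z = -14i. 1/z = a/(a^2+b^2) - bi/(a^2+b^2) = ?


|z|^2 = 0+196 = 196
1/z = (0 + 14i)/196

1/z = 0 + 0.0714i


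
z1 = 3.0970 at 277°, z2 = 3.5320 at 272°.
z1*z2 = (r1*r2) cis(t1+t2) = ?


r = 3.0970 * 3.5320 = 10.9386
theta = 277° + 272° = 549° = 189° (mod 360)

10.9386 cis(189°)


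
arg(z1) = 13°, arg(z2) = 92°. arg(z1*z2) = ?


arg(z1*z2) = 13° + 92° = 105°
Normalized to (-180°, 180°]: 105°

105°


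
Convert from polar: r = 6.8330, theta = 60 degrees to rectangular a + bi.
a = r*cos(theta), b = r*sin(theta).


a = 6.8330*cos(60°) = 6.8330*0.5 = 3.4165
b = 6.8330*sin(60°) = 6.8330*0.86603 = 5.9176

3.4165 + 5.9176i


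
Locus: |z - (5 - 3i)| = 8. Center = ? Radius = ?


|z - z0| = r is a circle with center z0 and radius r.
Center = (5, -3), radius = 8

Circle with center (5, -3) and radius 8


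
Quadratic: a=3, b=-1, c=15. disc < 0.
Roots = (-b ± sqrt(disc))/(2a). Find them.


disc = (-1)^2 - 4*3*15 = 1 - 180 = -179
sqrt(|disc|) = sqrt(179) = 13.3791
Real part = 1/(2*3) = 0.1667
Imag part = 13.3791/(2*3) = 2.2298

0.1667 ± 2.2298i


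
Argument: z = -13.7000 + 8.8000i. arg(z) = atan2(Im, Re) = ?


Re = -13.7, Im = 8.8
arg = atan2(8.8, -13.7) = 147.2859 degrees

arg(z) = 147.2859 degrees


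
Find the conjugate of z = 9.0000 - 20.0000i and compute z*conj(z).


z_bar = 9.0000 + 20.0000i
z*z_bar = 9^2 + (-20)^2 = 81 + 400 = 481

z_bar = 9.0000 + 20.0000i, z*z_bar = 481


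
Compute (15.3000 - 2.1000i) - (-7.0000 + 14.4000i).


Real: 15.3 + 7 = 22.3
Imag: -2.1 - 14.4 = -16.5

22.3000 - 16.5000i


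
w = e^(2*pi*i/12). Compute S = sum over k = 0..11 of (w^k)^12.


The roots are w_k = w^k with w = e^(2*pi*i/12), and (w^k)^12 = (w^12)^k.
So S = 1 + u + u^2 + ... + u^(11) with u = w^12.
12 = 1*12 + 0, so 12 is a multiple of 12 and u = (w^12)^1 = 1.
Every one of the 12 terms equals 1: S = 12

S = 12


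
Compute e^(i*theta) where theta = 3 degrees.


cos(3°) = 0.9986
sin(3°) = 0.0523

e^(i*3°) = 0.9986 + 0.0523i


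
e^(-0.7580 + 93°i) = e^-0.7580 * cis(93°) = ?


e^-0.7580 = 0.4686
cos(93°) = -0.0523
sin(93°) = 0.99863
Real = 0.4686*(-0.0523) = -0.0245
Imag = 0.4686*0.99863 = 0.4680

-0.0245 + 0.4680i


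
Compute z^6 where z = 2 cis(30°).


r^6 = 2^6 = 64
n*theta = 6*30° = 180° = 180° (mod 360)
a = 64*cos(180°) = -64.0000
b = 64*sin(180°) = 0

64 cis(180°) = -64.0000 + 0i


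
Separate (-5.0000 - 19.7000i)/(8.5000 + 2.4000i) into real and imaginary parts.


Multiply by conjugate: (-5.0000 - 19.7000i)(8.5000 - 2.4000i) / (8.5^2 + 2.4^2)
Numerator real = -5*8.5 - (19.7)*2.4 = -89.78
Numerator imag = -19.7*8.5 - (-5)*2.4 = -155.45
Denominator = 78.01
Re(z) = -89.78/78.01 = -1.1509
Im(z) = -155.45/78.01 = -1.9927

Re(z) = -1.1509, Im(z) = -1.9927


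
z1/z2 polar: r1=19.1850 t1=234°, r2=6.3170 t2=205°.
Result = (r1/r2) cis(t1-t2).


r = 19.1850 / 6.3170 = 3.0370
theta = 234° - 205° = 29° = 29° (mod 360)

3.0370 cis(29°)


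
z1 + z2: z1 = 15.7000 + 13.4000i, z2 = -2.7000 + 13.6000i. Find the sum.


Real: 15.7 - 2.7 = 13
Imag: 13.4 + 13.6 = 27

13.0000 + 27.0000i


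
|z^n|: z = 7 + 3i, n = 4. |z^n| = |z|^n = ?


|z| = sqrt(49+9) = sqrt(58) = 7.6158
|z^4| = |z|^4 = (sqrt(58))^4 = 58^2 = 3364

|z^4| = 3364


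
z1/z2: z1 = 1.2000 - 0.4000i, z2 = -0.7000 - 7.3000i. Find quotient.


Conjugate of z2 = -0.7000 + 7.3000i
Numerator: (1.2000 - 0.4000i)(-0.7000 + 7.3000i) = 2.0800 + 9.0400i
Denominator: (-0.7)^2 + (-7.3)^2 = 53.78
Result = (2.0800 + 9.0400i)/53.78

0.0387 + 0.1681i


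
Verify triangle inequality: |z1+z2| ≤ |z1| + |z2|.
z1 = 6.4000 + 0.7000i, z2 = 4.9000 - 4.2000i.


|z1| = sqrt(6.4^2 + 0.7^2) = sqrt(41.45) = 6.4382
|z2| = sqrt(4.9^2 + (-4.2)^2) = sqrt(41.65) = 6.4537
z1+z2 = 11.3000 - 3.5000i
|z1+z2| = sqrt(139.94) = 11.8296
|z1|+|z2| = 6.4382 + 6.4537 = 12.8919

|z1+z2| = 11.8296 ≤ |z1|+|z2| = 12.8919 (verified)


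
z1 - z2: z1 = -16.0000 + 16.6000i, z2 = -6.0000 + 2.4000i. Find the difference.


Real: -16 + 6 = -10
Imag: 16.6 - 2.4 = 14.2

-10.0000 + 14.2000i


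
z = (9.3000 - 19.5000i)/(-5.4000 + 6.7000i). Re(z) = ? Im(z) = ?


Multiply by conjugate: (9.3000 - 19.5000i)(-5.4000 - 6.7000i) / ((-5.4)^2 + 6.7^2)
Numerator real = 9.3*(-5.4) - (19.5)*6.7 = -180.87
Numerator imag = -19.5*(-5.4) - 9.3*6.7 = 42.99
Denominator = 74.05
Re(z) = -180.87/74.05 = -2.4425
Im(z) = 42.99/74.05 = 0.5806

Re(z) = -2.4425, Im(z) = 0.5806


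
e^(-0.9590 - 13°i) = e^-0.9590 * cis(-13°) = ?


e^-0.9590 = 0.3833
cos(-13°) = 0.9744
sin(-13°) = -0.225
Real = 0.3833*0.9744 = 0.3735
Imag = 0.3833*(-0.225) = -0.0862

0.3735 - 0.0862i


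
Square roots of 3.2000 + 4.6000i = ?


|z| = sqrt(10.24+21.16) = 5.6036
sqrt((|z|+a)/2) = sqrt((5.6036+3.2)/2) = sqrt(4.4018) = 2.0980
sqrt((|z|-a)/2) = sqrt((5.6036-3.2)/2) = sqrt(1.2018) = 1.0963

±(2.0980 + 1.0963i) i.e. 2.0980 + 1.0963i and -2.0980 - 1.0963i


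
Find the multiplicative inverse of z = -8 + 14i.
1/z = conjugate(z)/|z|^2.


|z|^2 = 64+196 = 260
1/z = (-8 - 14i)/260

1/z = -0.0308 - 0.0538i


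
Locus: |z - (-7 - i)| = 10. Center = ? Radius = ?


|z - z0| = r is a circle with center z0 and radius r.
Center = (-7, -1), radius = 10

Circle with center (-7, -1) and radius 10


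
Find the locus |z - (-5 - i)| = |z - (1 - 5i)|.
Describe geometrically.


Equal distances means the locus is the perpendicular bisector of z1 and z2.
Midpoint = ((-5+1)/2, (-1+(-5))/2) = (-2.0000, -3.0000)

Perpendicular bisector through (-2.0000, -3.0000)


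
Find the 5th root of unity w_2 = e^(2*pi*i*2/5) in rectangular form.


Angle = 360*2/5 = 144°
a = cos(144°) = -0.8090
b = sin(144°) = 0.5878

-0.8090 + 0.5878i


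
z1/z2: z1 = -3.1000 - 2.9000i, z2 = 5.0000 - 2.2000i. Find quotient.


Conjugate of z2 = 5.0000 + 2.2000i
Numerator: (-3.1000 - 2.9000i)(5.0000 + 2.2000i) = -9.1200 - 21.3200i
Denominator: 5^2 + (-2.2)^2 = 29.84
Result = (-9.1200 - 21.3200i)/29.84

-0.3056 - 0.7145i


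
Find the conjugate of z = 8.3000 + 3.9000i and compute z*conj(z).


z_bar = 8.3000 - 3.9000i
z*z_bar = 8.3^2 + 3.9^2 = 68.89 + 15.21 = 84.1

z_bar = 8.3000 - 3.9000i, z*z_bar = 84.1


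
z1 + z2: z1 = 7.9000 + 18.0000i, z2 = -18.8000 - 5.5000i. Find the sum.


Real: 7.9 - 18.8 = -10.9
Imag: 18 - 5.5 = 12.5

-10.9000 + 12.5000i


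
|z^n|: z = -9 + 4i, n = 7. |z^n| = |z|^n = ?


|z| = sqrt(81+16) = sqrt(97) = 9.8489
|z^7| = |z|^7 = (sqrt(97))^7 = 97^3 * sqrt(97) = 912673*sqrt(97)

|z^7| = 912673*sqrt(97) ≈ 8988786.5965


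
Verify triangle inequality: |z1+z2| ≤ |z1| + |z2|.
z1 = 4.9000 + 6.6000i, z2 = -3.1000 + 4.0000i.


|z1| = sqrt(4.9^2 + 6.6^2) = sqrt(67.57) = 8.2201
|z2| = sqrt((-3.1)^2 + 4^2) = sqrt(25.61) = 5.0606
z1+z2 = 1.8000 + 10.6000i
|z1+z2| = sqrt(115.6) = 10.7517
|z1|+|z2| = 8.2201 + 5.0606 = 13.2807

|z1+z2| = 10.7517 ≤ |z1|+|z2| = 13.2807 (verified)


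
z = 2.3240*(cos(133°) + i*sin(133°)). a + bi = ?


a = 2.3240*cos(133°) = 2.3240*(-0.682) = -1.5850
b = 2.3240*sin(133°) = 2.3240*0.73135 = 1.6997

-1.5850 + 1.6997i


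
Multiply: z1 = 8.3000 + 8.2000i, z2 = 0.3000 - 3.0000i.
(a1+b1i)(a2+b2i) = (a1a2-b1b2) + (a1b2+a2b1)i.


Real = 8.3*0.3 - 8.2*(-3) = 2.49 - (-24.6) = 27.09
Imag = 8.3*(-3) + 0.3*8.2 = -24.9 + 2.46 = -22.44

27.0900 - 22.4400i


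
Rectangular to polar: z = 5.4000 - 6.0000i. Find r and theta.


r = sqrt(29.16+36) = sqrt(65.16) = 8.0722
theta = atan2(-6, 5.4) = -48.0128 degrees

r = 8.0722, theta = -48.0128 degrees


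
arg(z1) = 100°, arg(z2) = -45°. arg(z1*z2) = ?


arg(z1*z2) = 100° - 45° = 55°
Normalized to (-180°, 180°]: 55°

55°


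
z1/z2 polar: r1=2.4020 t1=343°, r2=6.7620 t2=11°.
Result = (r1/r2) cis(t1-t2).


r = 2.4020 / 6.7620 = 0.3552
theta = 343° - 11° = 332° = 332° (mod 360)

0.3552 cis(332°)


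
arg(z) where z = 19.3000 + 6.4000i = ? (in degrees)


Re = 19.3, Im = 6.4
arg = atan2(6.4, 19.3) = 18.3458 degrees

arg(z) = 18.3458 degrees


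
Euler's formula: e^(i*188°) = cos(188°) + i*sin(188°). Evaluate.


cos(188°) = -0.9903
sin(188°) = -0.1392

e^(i*188°) = -0.9903 - 0.1392i


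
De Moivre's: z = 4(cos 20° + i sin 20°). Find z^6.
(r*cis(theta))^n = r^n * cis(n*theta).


r^6 = 4^6 = 4096
n*theta = 6*20° = 120° = 120° (mod 360)
a = 4096*cos(120°) = -2048.0000
b = 4096*sin(120°) = 3547.2401

4096 cis(120°) = -2048.0000 + 3547.2401i


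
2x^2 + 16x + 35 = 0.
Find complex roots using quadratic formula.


disc = 16^2 - 4*2*35 = 256 - 280 = -24
sqrt(|disc|) = sqrt(24) = 4.8990
Real part = -16/(2*2) = -4.0000
Imag part = 4.8990/(2*2) = 1.2247

-4.0000 ± 1.2247i


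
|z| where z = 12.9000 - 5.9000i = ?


|z| = sqrt(12.9^2 + (-5.9)^2) = sqrt(166.41 + 34.81) = sqrt(201.22) = 14.1852

|z| = 14.1852


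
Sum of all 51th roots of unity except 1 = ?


With w = e^(2*pi*i/51), all 51 of the 51th roots of unity w^0 = 1, w, ..., w^(50) sum to 0: 1 + w + ... + w^(50) = (1 - w^51)/(1 - w) = 0 since w^51 = 1, w ≠ 1.
Removing the root 1: w + w^2 + ... + w^(50) = 0 - 1 = -1

Sum = -1


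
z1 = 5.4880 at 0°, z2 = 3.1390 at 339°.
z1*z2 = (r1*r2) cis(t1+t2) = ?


r = 5.4880 * 3.1390 = 17.2268
theta = 0° + 339° = 339° = 339° (mod 360)

17.2268 cis(339°)


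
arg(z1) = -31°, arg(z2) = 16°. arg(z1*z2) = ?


arg(z1*z2) = -31° + 16° = -15°
Normalized to (-180°, 180°]: -15°

-15°


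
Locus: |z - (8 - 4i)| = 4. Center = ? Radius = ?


|z - z0| = r is a circle with center z0 and radius r.
Center = (8, -4), radius = 4

Circle with center (8, -4) and radius 4


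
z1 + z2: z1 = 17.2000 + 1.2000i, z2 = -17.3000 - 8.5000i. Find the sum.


Real: 17.2 - 17.3 = -0.1
Imag: 1.2 - 8.5 = -7.3

-0.1000 - 7.3000i


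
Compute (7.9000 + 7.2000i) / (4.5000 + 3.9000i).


Conjugate of z2 = 4.5000 - 3.9000i
Numerator: (7.9000 + 7.2000i)(4.5000 - 3.9000i) = 63.6300 + 1.5900i
Denominator: 4.5^2 + 3.9^2 = 35.46
Result = (63.6300 + 1.5900i)/35.46

1.7944 + 0.0448i


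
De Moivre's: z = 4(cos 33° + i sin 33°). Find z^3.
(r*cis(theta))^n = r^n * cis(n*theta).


r^3 = 4^3 = 64
n*theta = 3*33° = 99° = 99° (mod 360)
a = 64*cos(99°) = -10.0118
b = 64*sin(99°) = 63.2121

64 cis(99°) = -10.0118 + 63.2121i


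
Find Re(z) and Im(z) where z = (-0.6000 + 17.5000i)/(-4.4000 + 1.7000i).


Multiply by conjugate: (-0.6000 + 17.5000i)(-4.4000 - 1.7000i) / ((-4.4)^2 + 1.7^2)
Numerator real = -0.6*(-4.4) + 17.5*1.7 = 32.39
Numerator imag = 17.5*(-4.4) - (-0.6)*1.7 = -75.98
Denominator = 22.25
Re(z) = 32.39/22.25 = 1.4557
Im(z) = -75.98/22.25 = -3.4148

Re(z) = 1.4557, Im(z) = -3.4148


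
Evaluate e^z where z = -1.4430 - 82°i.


e^-1.4430 = 0.2362
cos(-82°) = 0.1392
sin(-82°) = -0.9903
Real = 0.2362*0.1392 = 0.0329
Imag = 0.2362*(-0.9903) = -0.2339

0.0329 - 0.2339i


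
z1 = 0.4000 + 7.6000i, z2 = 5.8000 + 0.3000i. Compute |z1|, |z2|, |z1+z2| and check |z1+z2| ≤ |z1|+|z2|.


|z1| = sqrt(0.4^2 + 7.6^2) = sqrt(57.92) = 7.6105
|z2| = sqrt(5.8^2 + 0.3^2) = sqrt(33.73) = 5.8078
z1+z2 = 6.2000 + 7.9000i
|z1+z2| = sqrt(100.85) = 10.0424
|z1|+|z2| = 7.6105 + 5.8078 = 13.4183

|z1+z2| = 10.0424 ≤ |z1|+|z2| = 13.4183 (verified)


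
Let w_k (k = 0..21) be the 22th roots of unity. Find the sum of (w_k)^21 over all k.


The roots are w_k = w^k with w = e^(2*pi*i/22), and (w^k)^21 = (w^21)^k.
So S = 1 + u + u^2 + ... + u^(21) with u = w^21.
21 = 0*22 + 21, so 21 is not a multiple of 22: u = w^21 ≠ 1 (w is a primitive 22th root), while u^22 = (w^22)^21 = 1.
Geometric series: S = (1 - u^22)/(1 - u) = (1 - 1)/(1 - u) = 0

S = 0


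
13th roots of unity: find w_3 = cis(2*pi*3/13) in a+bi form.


Angle = 360*3/13 = 83.0769°
a = cos(83.0769°) = 0.1205
b = sin(83.0769°) = 0.9927

0.1205 + 0.9927i


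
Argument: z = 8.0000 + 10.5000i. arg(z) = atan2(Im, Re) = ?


Re = 8, Im = 10.5
arg = atan2(10.5, 8) = 52.6961 degrees

arg(z) = 52.6961 degrees


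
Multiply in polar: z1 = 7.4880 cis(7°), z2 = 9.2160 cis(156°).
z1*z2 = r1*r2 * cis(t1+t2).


r = 7.4880 * 9.2160 = 69.0094
theta = 7° + 156° = 163° = 163° (mod 360)

69.0094 cis(163°)


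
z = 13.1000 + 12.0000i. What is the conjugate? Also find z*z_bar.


z_bar = 13.1000 - 12.0000i
z*z_bar = 13.1^2 + 12^2 = 171.61 + 144 = 315.61

z_bar = 13.1000 - 12.0000i, z*z_bar = 315.61


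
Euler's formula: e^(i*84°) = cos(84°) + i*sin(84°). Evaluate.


cos(84°) = 0.1045
sin(84°) = 0.9945

e^(i*84°) = 0.1045 + 0.9945i


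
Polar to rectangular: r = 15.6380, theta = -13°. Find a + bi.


a = 15.6380*cos(-13°) = 15.6380*0.97437 = 15.2372
b = 15.6380*sin(-13°) = 15.6380*(-0.22495) = -3.5178

15.2372 - 3.5178i


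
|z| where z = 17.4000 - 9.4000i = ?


|z| = sqrt(17.4^2 + (-9.4)^2) = sqrt(302.76 + 88.36) = sqrt(391.12) = 19.7768

|z| = 19.7768


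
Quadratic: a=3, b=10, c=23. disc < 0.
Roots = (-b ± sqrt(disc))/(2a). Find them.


disc = 10^2 - 4*3*23 = 100 - 276 = -176
sqrt(|disc|) = sqrt(176) = 13.2665
Real part = -10/(2*3) = -1.6667
Imag part = 13.2665/(2*3) = 2.2111

-1.6667 ± 2.2111i


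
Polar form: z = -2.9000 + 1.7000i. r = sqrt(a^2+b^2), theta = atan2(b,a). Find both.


r = sqrt(8.41+2.89) = sqrt(11.3) = 3.3615
theta = atan2(1.7, -2.9) = 149.6209 degrees

r = 3.3615, theta = 149.6209 degrees


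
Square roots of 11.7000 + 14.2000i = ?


|z| = sqrt(136.89+201.64) = 18.3992
sqrt((|z|+a)/2) = sqrt((18.3992+11.7)/2) = sqrt(15.0496) = 3.8794
sqrt((|z|-a)/2) = sqrt((18.3992-11.7)/2) = sqrt(3.3496) = 1.8302

±(3.8794 + 1.8302i) i.e. 3.8794 + 1.8302i and -3.8794 - 1.8302i


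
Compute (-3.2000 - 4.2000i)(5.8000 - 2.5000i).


Real = -3.2*5.8 - (-4.2)*(-2.5) = -18.56 - 10.5 = -29.06
Imag = -3.2*(-2.5) + 5.8*(-4.2) = 8 - (24.36) = -16.36

-29.0600 - 16.3600i


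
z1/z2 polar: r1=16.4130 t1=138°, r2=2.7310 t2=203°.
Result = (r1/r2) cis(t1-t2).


r = 16.4130 / 2.7310 = 6.0099
theta = 138° - 203° = -65° = 295° (mod 360)

6.0099 cis(295°)


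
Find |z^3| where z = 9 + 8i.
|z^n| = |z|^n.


|z| = sqrt(81+64) = sqrt(145) = 12.0416
|z^3| = |z|^3 = (sqrt(145))^3 = 145*sqrt(145)

|z^3| = 145*sqrt(145) ≈ 1746.0312


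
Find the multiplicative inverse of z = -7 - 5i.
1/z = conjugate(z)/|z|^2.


|z|^2 = 49+25 = 74
1/z = (-7 + 5i)/74

1/z = -0.0946 + 0.0676i


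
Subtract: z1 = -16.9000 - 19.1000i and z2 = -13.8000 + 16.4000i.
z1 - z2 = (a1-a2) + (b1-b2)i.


Real: -16.9 + 13.8 = -3.1
Imag: -19.1 - 16.4 = -35.5

-3.1000 - 35.5000i


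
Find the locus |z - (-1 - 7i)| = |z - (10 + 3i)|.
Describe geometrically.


Equal distances means the locus is the perpendicular bisector of z1 and z2.
Midpoint = ((-1+10)/2, (-7+3)/2) = (4.5000, -2.0000)

Perpendicular bisector through (4.5000, -2.0000)


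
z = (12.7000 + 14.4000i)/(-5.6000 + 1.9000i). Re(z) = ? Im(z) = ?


Multiply by conjugate: (12.7000 + 14.4000i)(-5.6000 - 1.9000i) / ((-5.6)^2 + 1.9^2)
Numerator real = 12.7*(-5.6) + 14.4*1.9 = -43.76
Numerator imag = 14.4*(-5.6) - 12.7*1.9 = -104.77
Denominator = 34.97
Re(z) = -43.76/34.97 = -1.2514
Im(z) = -104.77/34.97 = -2.9960

Re(z) = -1.2514, Im(z) = -2.9960


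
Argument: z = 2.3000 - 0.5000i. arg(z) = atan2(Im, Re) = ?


Re = 2.3, Im = -0.5
arg = atan2(-0.5, 2.3) = -12.2648 degrees

arg(z) = -12.2648 degrees


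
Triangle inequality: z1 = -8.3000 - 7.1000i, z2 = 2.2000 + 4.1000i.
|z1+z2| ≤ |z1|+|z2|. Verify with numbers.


|z1| = sqrt((-8.3)^2 + (-7.1)^2) = sqrt(119.3) = 10.9225
|z2| = sqrt(2.2^2 + 4.1^2) = sqrt(21.65) = 4.6530
z1+z2 = -6.1000 - 3.0000i
|z1+z2| = sqrt(46.21) = 6.7978
|z1|+|z2| = 10.9225 + 4.6530 = 15.5755

|z1+z2| = 6.7978 ≤ |z1|+|z2| = 15.5755 (verified)


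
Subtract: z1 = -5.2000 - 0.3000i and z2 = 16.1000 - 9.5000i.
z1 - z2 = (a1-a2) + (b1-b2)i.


Real: -5.2 - 16.1 = -21.3
Imag: -0.3 + 9.5 = 9.2

-21.3000 + 9.2000i


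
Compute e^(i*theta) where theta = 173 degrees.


cos(173°) = -0.9925
sin(173°) = 0.1219

e^(i*173°) = -0.9925 + 0.1219i


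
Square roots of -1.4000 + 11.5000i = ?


|z| = sqrt(1.96+132.25) = 11.5849
sqrt((|z|+a)/2) = sqrt((11.5849+(-1.4))/2) = sqrt(5.0925) = 2.2566
sqrt((|z|-a)/2) = sqrt((11.5849-(-1.4))/2) = sqrt(6.4925) = 2.5480

±(2.2566 + 2.5480i) i.e. 2.2566 + 2.5480i and -2.2566 - 2.5480i


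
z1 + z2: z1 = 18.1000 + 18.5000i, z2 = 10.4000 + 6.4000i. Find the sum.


Real: 18.1 + 10.4 = 28.5
Imag: 18.5 + 6.4 = 24.9

28.5000 + 24.9000i


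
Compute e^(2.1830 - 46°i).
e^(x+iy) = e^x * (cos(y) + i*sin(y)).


e^2.1830 = 8.8729
cos(-46°) = 0.69466
sin(-46°) = -0.71934
Real = 8.8729*0.69466 = 6.1636
Imag = 8.8729*(-0.71934) = -6.3826

6.1636 - 6.3826i


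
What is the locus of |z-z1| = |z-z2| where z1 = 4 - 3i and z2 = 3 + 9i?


Equal distances means the locus is the perpendicular bisector of z1 and z2.
Midpoint = ((4+3)/2, (-3+9)/2) = (3.5000, 3.0000)

Perpendicular bisector through (3.5000, 3.0000)


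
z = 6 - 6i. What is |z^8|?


|z| = sqrt(36+36) = sqrt(72) = 8.4853
|z^8| = |z|^8 = (sqrt(72))^8 = 72^4 = 26873856

|z^8| = 26873856


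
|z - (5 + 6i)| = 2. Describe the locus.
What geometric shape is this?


|z - z0| = r is a circle with center z0 and radius r.
Center = (5, 6), radius = 2

Circle with center (5, 6) and radius 2


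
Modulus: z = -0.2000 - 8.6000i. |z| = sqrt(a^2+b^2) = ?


|z| = sqrt((-0.2)^2 + (-8.6)^2) = sqrt(0.04 + 73.96) = sqrt(74) = 8.6023

|z| = 8.6023


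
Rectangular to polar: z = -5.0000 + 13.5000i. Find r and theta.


r = sqrt(25+182.25) = sqrt(207.25) = 14.3962
theta = atan2(13.5, -5) = 110.3231 degrees

r = 14.3962, theta = 110.3231 degrees


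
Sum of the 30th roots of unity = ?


The sum of all 30th roots of unity is 0.
Geometric series: (1 - w^30)/(1 - w) = (1-1)/(1-w) = 0 since w^30 = 1, w ≠ 1.
Alternatively: coefficient of z^29 in z^30 - 1 is 0.

0


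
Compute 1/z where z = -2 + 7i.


|z|^2 = 4+49 = 53
1/z = (-2 - 7i)/53

1/z = -0.0377 - 0.1321i


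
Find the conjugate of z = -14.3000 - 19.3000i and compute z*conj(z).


z_bar = -14.3000 + 19.3000i
z*z_bar = (-14.3)^2 + (-19.3)^2 = 204.49 + 372.49 = 576.98

z_bar = -14.3000 + 19.3000i, z*z_bar = 576.98


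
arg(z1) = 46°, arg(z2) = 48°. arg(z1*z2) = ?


arg(z1*z2) = 46° + 48° = 94°
Normalized to (-180°, 180°]: 94°

94°


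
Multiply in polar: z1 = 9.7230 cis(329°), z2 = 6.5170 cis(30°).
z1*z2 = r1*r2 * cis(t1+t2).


r = 9.7230 * 6.5170 = 63.3648
theta = 329° + 30° = 359° = 359° (mod 360)

63.3648 cis(359°)


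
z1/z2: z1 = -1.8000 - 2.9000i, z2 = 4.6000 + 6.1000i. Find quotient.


Conjugate of z2 = 4.6000 - 6.1000i
Numerator: (-1.8000 - 2.9000i)(4.6000 - 6.1000i) = -25.9700 - 2.3600i
Denominator: 4.6^2 + 6.1^2 = 58.37
Result = (-25.9700 - 2.3600i)/58.37

-0.4449 - 0.0404i


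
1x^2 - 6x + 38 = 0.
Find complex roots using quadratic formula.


disc = (-6)^2 - 4*1*38 = 36 - 152 = -116
sqrt(|disc|) = sqrt(116) = 10.7703
Real part = 6/(2*1) = 3.0000
Imag part = 10.7703/(2*1) = 5.3852

3.0000 ± 5.3852i


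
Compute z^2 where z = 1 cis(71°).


r^2 = 1^2 = 1
n*theta = 2*71° = 142° = 142° (mod 360)
a = 1*cos(142°) = -0.7880
b = 1*sin(142°) = 0.6157

1 cis(142°) = -0.7880 + 0.6157i


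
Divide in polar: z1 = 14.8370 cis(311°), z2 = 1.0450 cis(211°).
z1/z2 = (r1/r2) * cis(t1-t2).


r = 14.8370 / 1.0450 = 14.1981
theta = 311° - 211° = 100° = 100° (mod 360)

14.1981 cis(100°)


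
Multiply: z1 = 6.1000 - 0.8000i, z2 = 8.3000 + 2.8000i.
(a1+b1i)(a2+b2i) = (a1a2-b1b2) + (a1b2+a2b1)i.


Real = 6.1*8.3 - (-0.8)*2.8 = 50.63 - (-2.24) = 52.87
Imag = 6.1*2.8 + 8.3*(-0.8) = 17.08 - (6.64) = 10.44

52.8700 + 10.4400i


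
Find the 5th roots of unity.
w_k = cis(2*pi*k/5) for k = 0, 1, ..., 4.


The 5th roots of unity are cis(360k/5°) for k=0..4
Angle step = 360/5 = 72°
Primitive root: cis(72°)
Primitive root = 0.3090 + 0.9511i

5 roots at angles: 0°, 72°, 144°, 216°, 288°


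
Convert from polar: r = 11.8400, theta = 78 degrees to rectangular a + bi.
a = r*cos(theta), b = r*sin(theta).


a = 11.8400*cos(78°) = 11.8400*0.20791 = 2.4617
b = 11.8400*sin(78°) = 11.8400*0.97815 = 11.5813

2.4617 + 11.5813i


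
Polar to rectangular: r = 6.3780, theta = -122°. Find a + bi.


a = 6.3780*cos(-122°) = 6.3780*(-0.52992) = -3.3798
b = 6.3780*sin(-122°) = 6.3780*(-0.84805) = -5.4089

-3.3798 - 5.4089i


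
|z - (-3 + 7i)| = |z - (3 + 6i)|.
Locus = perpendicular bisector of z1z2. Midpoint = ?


Equal distances means the locus is the perpendicular bisector of z1 and z2.
Midpoint = ((-3+3)/2, (7+6)/2) = (0, 6.5000)

Perpendicular bisector through (0, 6.5000)


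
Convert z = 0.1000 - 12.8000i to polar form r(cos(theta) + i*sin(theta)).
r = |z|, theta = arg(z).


r = sqrt(0.01+163.84) = sqrt(163.85) = 12.8004
theta = atan2(-12.8, 0.1) = -89.5524 degrees

r = 12.8004, theta = -89.5524 degrees


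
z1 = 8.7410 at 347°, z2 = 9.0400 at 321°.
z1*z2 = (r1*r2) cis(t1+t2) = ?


r = 8.7410 * 9.0400 = 79.0186
theta = 347° + 321° = 668° = 308° (mod 360)

79.0186 cis(308°)


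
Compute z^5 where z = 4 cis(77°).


r^5 = 4^5 = 1024
n*theta = 5*77° = 385° = 25° (mod 360)
a = 1024*cos(25°) = 928.0592
b = 1024*sin(25°) = 432.7611

1024 cis(25°) = 928.0592 + 432.7611i


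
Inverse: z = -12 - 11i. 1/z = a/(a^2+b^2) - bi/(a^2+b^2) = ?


|z|^2 = 144+121 = 265
1/z = (-12 + 11i)/265

1/z = -0.0453 + 0.0415i


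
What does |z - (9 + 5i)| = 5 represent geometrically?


|z - z0| = r is a circle with center z0 and radius r.
Center = (9, 5), radius = 5

Circle with center (9, 5) and radius 5


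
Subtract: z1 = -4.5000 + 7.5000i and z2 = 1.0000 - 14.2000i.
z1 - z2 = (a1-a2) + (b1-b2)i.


Real: -4.5 - 1 = -5.5
Imag: 7.5 + 14.2 = 21.7

-5.5000 + 21.7000i


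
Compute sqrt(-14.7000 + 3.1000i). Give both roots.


|z| = sqrt(216.09+9.61) = 15.0233
sqrt((|z|+a)/2) = sqrt((15.0233+(-14.7))/2) = sqrt(0.1617) = 0.4021
sqrt((|z|-a)/2) = sqrt((15.0233-(-14.7))/2) = sqrt(14.8617) = 3.8551

±(0.4021 + 3.8551i) i.e. 0.4021 + 3.8551i and -0.4021 - 3.8551i


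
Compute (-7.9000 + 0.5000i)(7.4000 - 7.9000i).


Real = -7.9*7.4 - 0.5*(-7.9) = -58.46 - (-3.95) = -54.51
Imag = -7.9*(-7.9) + 7.4*0.5 = 62.41 + 3.7 = 66.11

-54.5100 + 66.1100i


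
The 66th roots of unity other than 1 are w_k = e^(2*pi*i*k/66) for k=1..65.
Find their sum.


With w = e^(2*pi*i/66), all 66 of the 66th roots of unity w^0 = 1, w, ..., w^(65) sum to 0: 1 + w + ... + w^(65) = (1 - w^66)/(1 - w) = 0 since w^66 = 1, w ≠ 1.
Removing the root 1: w + w^2 + ... + w^(65) = 0 - 1 = -1

Sum = -1


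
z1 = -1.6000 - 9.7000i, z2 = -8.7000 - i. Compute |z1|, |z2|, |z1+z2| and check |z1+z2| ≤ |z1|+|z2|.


|z1| = sqrt((-1.6)^2 + (-9.7)^2) = sqrt(96.65) = 9.8311
|z2| = sqrt((-8.7)^2 + (-1)^2) = sqrt(76.69) = 8.7573
z1+z2 = -10.3000 - 10.7000i
|z1+z2| = sqrt(220.58) = 14.8519
|z1|+|z2| = 9.8311 + 8.7573 = 18.5884

|z1+z2| = 14.8519 ≤ |z1|+|z2| = 18.5884 (verified)


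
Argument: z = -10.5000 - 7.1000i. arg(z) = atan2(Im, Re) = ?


Re = -10.5, Im = -7.1
arg = atan2(-7.1, -10.5) = -145.9338 degrees

arg(z) = -145.9338 degrees


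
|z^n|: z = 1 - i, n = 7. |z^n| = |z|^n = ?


|z| = sqrt(1+1) = sqrt(2) = 1.4142
|z^7| = |z|^7 = (sqrt(2))^7 = 2^3 * sqrt(2) = 8*sqrt(2)

|z^7| = 8*sqrt(2) ≈ 11.3137


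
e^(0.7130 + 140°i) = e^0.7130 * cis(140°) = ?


e^0.7130 = 2.0401
cos(140°) = -0.76604
sin(140°) = 0.6428
Real = 2.0401*(-0.76604) = -1.5628
Imag = 2.0401*0.6428 = 1.3114

-1.5628 + 1.3114i


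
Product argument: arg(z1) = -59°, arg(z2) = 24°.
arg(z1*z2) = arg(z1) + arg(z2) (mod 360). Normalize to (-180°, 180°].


arg(z1*z2) = -59° + 24° = -35°
Normalized to (-180°, 180°]: -35°

-35°


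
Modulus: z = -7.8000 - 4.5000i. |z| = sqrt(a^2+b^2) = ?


|z| = sqrt((-7.8)^2 + (-4.5)^2) = sqrt(60.84 + 20.25) = sqrt(81.09) = 9.0050

|z| = 9.0050


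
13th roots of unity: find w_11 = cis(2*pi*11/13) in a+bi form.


Angle = 360*11/13 = 304.6154°
a = cos(304.6154°) = 0.5681
b = sin(304.6154°) = -0.8230

0.5681 - 0.8230i


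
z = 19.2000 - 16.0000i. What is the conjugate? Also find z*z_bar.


z_bar = 19.2000 + 16.0000i
z*z_bar = 19.2^2 + (-16)^2 = 368.64 + 256 = 624.64

z_bar = 19.2000 + 16.0000i, z*z_bar = 624.64


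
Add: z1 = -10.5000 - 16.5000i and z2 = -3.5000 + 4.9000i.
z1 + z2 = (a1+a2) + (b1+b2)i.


Real: -10.5 - 3.5 = -14
Imag: -16.5 + 4.9 = -11.6

-14.0000 - 11.6000i


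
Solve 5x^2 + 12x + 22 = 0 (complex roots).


disc = 12^2 - 4*5*22 = 144 - 440 = -296
sqrt(|disc|) = sqrt(296) = 17.2047
Real part = -12/(2*5) = -1.2000
Imag part = 17.2047/(2*5) = 1.7205

-1.2000 ± 1.7205i


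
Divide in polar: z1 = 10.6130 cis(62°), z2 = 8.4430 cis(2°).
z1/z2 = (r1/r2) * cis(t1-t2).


r = 10.6130 / 8.4430 = 1.2570
theta = 62° - 2° = 60° = 60° (mod 360)

1.2570 cis(60°)


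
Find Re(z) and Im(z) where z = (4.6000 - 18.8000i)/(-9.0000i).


Multiply by conjugate: (4.6000 - 18.8000i)(9.0000i) / (0^2 + (-9)^2)
Numerator real = 4.6*0 - (18.8)*(-9) = 169.2
Numerator imag = -18.8*0 - 4.6*(-9) = 41.4
Denominator = 81
Re(z) = 169.2/81 = 2.0889
Im(z) = 41.4/81 = 0.5111

Re(z) = 2.0889, Im(z) = 0.5111


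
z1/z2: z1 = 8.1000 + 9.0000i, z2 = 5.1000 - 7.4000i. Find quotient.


Conjugate of z2 = 5.1000 + 7.4000i
Numerator: (8.1000 + 9.0000i)(5.1000 + 7.4000i) = -25.2900 + 105.8400i
Denominator: 5.1^2 + (-7.4)^2 = 80.77
Result = (-25.2900 + 105.8400i)/80.77

-0.3131 + 1.3104i


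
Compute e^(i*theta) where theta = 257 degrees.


cos(257°) = -0.2250
sin(257°) = -0.9744

e^(i*257°) = -0.2250 - 0.9744i


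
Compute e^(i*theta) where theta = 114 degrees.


cos(114°) = -0.4067
sin(114°) = 0.9135

e^(i*114°) = -0.4067 + 0.9135i


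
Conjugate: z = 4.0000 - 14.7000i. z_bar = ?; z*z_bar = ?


z_bar = 4.0000 + 14.7000i
z*z_bar = 4^2 + (-14.7)^2 = 16 + 216.09 = 232.09

z_bar = 4.0000 + 14.7000i, z*z_bar = 232.09


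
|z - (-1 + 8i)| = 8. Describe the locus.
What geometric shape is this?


|z - z0| = r is a circle with center z0 and radius r.
Center = (-1, 8), radius = 8

Circle with center (-1, 8) and radius 8


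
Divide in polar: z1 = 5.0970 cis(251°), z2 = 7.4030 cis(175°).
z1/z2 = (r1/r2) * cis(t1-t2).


r = 5.0970 / 7.4030 = 0.6885
theta = 251° - 175° = 76° = 76° (mod 360)

0.6885 cis(76°)


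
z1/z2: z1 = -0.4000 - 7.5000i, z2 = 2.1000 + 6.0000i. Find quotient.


Conjugate of z2 = 2.1000 - 6.0000i
Numerator: (-0.4000 - 7.5000i)(2.1000 - 6.0000i) = -45.8400 - 13.3500i
Denominator: 2.1^2 + 6^2 = 40.41
Result = (-45.8400 - 13.3500i)/40.41

-1.1344 - 0.3304i


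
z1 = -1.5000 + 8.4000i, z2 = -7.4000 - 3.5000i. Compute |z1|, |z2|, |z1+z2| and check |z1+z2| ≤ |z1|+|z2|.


|z1| = sqrt((-1.5)^2 + 8.4^2) = sqrt(72.81) = 8.5329
|z2| = sqrt((-7.4)^2 + (-3.5)^2) = sqrt(67.01) = 8.1860
z1+z2 = -8.9000 + 4.9000i
|z1+z2| = sqrt(103.22) = 10.1597
|z1|+|z2| = 8.5329 + 8.1860 = 16.7189

|z1+z2| = 10.1597 ≤ |z1|+|z2| = 16.7189 (verified)


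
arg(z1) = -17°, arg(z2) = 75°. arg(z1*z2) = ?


arg(z1*z2) = -17° + 75° = 58°
Normalized to (-180°, 180°]: 58°

58°


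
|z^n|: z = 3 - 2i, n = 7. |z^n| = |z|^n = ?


|z| = sqrt(9+4) = sqrt(13) = 3.6056
|z^7| = |z|^7 = (sqrt(13))^7 = 13^3 * sqrt(13) = 2197*sqrt(13)

|z^7| = 2197*sqrt(13) ≈ 7921.3962


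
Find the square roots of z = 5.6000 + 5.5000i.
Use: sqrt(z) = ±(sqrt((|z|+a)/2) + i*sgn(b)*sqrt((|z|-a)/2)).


|z| = sqrt(31.36+30.25) = 7.8492
sqrt((|z|+a)/2) = sqrt((7.8492+5.6)/2) = sqrt(6.7246) = 2.5932
sqrt((|z|-a)/2) = sqrt((7.8492-5.6)/2) = sqrt(1.1246) = 1.0605

±(2.5932 + 1.0605i) i.e. 2.5932 + 1.0605i and -2.5932 - 1.0605i


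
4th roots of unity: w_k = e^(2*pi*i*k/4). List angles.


The 4th roots of unity are cis(360k/4°) for k=0..3
Angle step = 360/4 = 90°
Primitive root: cis(90°)
Primitive root = 0 + 1.0000i

4 roots at angles: 0°, 90°, 180°, 270°


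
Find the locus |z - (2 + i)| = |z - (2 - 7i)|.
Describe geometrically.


Equal distances means the locus is the perpendicular bisector of z1 and z2.
Midpoint = ((2+2)/2, (1+(-7))/2) = (2.0000, -3.0000)

Perpendicular bisector through (2.0000, -3.0000)


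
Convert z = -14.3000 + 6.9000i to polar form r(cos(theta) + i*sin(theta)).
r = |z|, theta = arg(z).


r = sqrt(204.49+47.61) = sqrt(252.1) = 15.8777
theta = atan2(6.9, -14.3) = 154.2419 degrees

r = 15.8777, theta = 154.2419 degrees


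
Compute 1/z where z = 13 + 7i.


|z|^2 = 169+49 = 218
1/z = (13 - 7i)/218

1/z = 0.0596 - 0.0321i


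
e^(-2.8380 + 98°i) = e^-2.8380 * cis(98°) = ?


e^-2.8380 = 0.05854
cos(98°) = -0.1392
sin(98°) = 0.9903
Real = 0.05854*(-0.1392) = -0.0081
Imag = 0.05854*0.9903 = 0.0580

-0.0081 + 0.0580i


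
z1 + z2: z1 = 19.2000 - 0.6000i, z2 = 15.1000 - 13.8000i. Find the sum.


Real: 19.2 + 15.1 = 34.3
Imag: -0.6 - 13.8 = -14.4

34.3000 - 14.4000i


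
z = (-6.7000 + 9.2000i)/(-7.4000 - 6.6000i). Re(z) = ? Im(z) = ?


Multiply by conjugate: (-6.7000 + 9.2000i)(-7.4000 + 6.6000i) / ((-7.4)^2 + (-6.6)^2)
Numerator real = -6.7*(-7.4) + 9.2*(-6.6) = -11.14
Numerator imag = 9.2*(-7.4) - (-6.7)*(-6.6) = -112.3
Denominator = 98.32
Re(z) = -11.14/98.32 = -0.1133
Im(z) = -112.3/98.32 = -1.1422

Re(z) = -0.1133, Im(z) = -1.1422


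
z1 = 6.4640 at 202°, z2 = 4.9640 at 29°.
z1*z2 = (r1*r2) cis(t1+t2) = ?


r = 6.4640 * 4.9640 = 32.0873
theta = 202° + 29° = 231° = 231° (mod 360)

32.0873 cis(231°)


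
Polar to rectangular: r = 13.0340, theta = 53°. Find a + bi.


a = 13.0340*cos(53°) = 13.0340*0.60182 = 7.8441
b = 13.0340*sin(53°) = 13.0340*0.798636 = 10.4094

7.8441 + 10.4094i


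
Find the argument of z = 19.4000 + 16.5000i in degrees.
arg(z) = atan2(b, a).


Re = 19.4, Im = 16.5
arg = atan2(16.5, 19.4) = 40.3817 degrees

arg(z) = 40.3817 degrees


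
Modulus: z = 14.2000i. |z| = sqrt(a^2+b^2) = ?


|z| = sqrt(0^2 + 14.2^2) = sqrt(0 + 201.64) = sqrt(201.64) = 14.2000

|z| = 14.2000
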